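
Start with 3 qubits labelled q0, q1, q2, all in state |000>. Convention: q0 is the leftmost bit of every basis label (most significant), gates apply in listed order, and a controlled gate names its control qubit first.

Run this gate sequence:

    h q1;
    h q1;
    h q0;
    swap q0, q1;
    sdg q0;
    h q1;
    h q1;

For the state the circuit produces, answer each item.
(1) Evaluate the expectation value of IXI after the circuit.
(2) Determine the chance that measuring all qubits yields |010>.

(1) In the final state, IXI has expectation 1.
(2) The probability of measuring |010> is 1/2.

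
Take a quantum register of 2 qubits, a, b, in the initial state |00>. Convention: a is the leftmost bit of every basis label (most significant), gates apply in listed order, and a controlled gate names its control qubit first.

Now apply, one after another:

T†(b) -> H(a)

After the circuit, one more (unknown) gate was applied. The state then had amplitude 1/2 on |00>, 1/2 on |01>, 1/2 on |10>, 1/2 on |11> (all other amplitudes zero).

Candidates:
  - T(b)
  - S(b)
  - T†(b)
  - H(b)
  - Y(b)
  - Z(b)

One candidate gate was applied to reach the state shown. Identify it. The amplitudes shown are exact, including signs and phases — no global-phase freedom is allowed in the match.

The unique candidate consistent with the amplitudes is H(b).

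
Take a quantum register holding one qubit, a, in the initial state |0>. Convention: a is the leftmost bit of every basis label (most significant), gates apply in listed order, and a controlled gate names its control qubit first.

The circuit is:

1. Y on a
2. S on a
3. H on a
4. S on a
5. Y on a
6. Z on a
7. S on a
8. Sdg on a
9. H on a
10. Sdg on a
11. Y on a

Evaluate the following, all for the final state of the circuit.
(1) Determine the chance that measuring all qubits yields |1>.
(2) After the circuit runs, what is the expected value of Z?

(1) Outcome |1> occurs with probability 1/2.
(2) The expectation value of Z is 0.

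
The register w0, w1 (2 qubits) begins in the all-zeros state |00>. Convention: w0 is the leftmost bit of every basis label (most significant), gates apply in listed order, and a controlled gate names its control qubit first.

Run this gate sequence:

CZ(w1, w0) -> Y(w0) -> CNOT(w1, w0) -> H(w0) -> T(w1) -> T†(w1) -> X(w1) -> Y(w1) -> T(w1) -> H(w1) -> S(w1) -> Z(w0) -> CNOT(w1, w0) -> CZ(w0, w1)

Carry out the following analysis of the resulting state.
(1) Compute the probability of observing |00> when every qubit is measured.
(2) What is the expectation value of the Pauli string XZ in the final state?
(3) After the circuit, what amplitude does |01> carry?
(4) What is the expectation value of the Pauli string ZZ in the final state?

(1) The probability of measuring |00> is 1/4.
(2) In the final state, XZ has expectation 1.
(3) The amplitude on |01> is I/2.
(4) The expectation value of ZZ is 0.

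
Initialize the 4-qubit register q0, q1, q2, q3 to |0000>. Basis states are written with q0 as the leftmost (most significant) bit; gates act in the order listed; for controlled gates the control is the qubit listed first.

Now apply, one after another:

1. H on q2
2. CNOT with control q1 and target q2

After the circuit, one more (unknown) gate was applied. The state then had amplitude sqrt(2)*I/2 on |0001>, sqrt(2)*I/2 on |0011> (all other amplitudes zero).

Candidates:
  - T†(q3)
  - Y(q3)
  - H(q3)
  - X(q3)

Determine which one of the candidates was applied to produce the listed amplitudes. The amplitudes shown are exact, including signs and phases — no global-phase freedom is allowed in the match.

The applied gate was Y(q3).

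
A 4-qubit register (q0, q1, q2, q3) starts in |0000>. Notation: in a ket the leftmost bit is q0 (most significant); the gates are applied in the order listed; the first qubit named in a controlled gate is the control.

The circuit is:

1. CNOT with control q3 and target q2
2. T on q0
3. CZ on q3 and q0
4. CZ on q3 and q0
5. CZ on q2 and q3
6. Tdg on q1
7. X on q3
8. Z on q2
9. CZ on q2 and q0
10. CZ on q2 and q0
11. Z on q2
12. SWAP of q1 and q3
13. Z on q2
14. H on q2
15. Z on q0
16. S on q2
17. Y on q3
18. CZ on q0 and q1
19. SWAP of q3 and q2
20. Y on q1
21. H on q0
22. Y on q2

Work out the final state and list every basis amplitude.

The resulting statevector has amplitude -I/2 on |0000>, 1/2 on |0001>, -I/2 on |1000>, 1/2 on |1001>, and 0 on every other basis state. Key observation: steps 8-11 multiply out to the identity, so the circuit reduces to the remaining gates.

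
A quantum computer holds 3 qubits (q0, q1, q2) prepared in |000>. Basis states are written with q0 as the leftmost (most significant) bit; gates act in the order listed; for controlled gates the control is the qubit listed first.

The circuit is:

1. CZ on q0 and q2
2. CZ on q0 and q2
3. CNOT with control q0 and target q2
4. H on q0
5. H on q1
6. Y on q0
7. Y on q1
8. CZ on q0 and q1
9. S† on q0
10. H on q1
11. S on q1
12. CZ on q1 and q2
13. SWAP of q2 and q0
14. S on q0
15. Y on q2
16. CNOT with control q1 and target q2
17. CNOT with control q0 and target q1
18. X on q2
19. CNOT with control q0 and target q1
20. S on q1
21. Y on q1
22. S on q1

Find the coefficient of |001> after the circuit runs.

The final state's coefficient on |001> equals sqrt(2)/2.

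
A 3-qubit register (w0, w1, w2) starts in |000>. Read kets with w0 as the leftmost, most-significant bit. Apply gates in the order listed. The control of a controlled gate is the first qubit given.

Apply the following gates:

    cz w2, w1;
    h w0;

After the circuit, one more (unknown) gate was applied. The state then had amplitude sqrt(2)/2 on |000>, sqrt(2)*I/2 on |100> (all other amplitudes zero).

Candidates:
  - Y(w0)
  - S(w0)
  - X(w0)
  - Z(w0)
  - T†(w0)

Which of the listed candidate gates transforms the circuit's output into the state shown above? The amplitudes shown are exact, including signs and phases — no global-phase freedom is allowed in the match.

The unique candidate consistent with the amplitudes is S(w0).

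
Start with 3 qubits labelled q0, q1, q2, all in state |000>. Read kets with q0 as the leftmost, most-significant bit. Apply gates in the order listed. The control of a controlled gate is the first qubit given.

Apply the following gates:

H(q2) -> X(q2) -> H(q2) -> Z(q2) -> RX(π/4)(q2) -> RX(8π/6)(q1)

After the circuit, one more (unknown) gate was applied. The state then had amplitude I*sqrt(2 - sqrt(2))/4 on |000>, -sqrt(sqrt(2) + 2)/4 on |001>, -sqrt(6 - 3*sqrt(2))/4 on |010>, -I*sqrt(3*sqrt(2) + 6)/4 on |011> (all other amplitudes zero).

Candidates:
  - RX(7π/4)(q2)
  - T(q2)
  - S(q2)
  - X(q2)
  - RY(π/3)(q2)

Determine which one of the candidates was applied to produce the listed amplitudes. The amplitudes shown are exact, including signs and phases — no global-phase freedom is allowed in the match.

It was X(q2) that produced the state shown.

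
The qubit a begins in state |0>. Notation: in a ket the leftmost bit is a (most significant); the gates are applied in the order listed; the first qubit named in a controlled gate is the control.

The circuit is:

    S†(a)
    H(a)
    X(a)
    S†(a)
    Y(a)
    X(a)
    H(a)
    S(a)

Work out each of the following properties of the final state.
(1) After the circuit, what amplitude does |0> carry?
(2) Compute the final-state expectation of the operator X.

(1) |0> carries amplitude -1/2 + I/2 in the final state.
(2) The expectation value of X is 1.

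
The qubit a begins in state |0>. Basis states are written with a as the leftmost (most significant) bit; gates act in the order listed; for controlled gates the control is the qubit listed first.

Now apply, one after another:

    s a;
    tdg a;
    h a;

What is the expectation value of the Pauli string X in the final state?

In the final state, X has expectation 1.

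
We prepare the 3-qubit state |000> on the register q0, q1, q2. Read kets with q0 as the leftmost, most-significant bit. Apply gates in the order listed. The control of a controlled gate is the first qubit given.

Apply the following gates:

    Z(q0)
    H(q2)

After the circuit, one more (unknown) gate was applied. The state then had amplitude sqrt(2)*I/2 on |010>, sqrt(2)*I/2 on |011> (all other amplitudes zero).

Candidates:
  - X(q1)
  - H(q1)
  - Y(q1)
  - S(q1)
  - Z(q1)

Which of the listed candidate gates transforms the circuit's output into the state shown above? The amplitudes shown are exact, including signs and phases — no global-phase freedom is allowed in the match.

The unique candidate consistent with the amplitudes is Y(q1).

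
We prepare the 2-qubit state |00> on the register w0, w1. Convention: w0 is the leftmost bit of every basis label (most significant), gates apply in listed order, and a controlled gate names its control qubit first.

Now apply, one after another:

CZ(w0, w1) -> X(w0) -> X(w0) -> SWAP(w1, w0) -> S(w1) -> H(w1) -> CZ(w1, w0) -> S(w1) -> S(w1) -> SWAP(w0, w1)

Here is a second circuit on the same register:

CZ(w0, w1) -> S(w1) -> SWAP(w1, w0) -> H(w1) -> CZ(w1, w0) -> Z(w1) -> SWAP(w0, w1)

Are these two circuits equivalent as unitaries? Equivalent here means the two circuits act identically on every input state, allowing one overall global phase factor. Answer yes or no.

No: there is an input state on which the two circuits produce genuinely different outputs (not merely differing by a phase).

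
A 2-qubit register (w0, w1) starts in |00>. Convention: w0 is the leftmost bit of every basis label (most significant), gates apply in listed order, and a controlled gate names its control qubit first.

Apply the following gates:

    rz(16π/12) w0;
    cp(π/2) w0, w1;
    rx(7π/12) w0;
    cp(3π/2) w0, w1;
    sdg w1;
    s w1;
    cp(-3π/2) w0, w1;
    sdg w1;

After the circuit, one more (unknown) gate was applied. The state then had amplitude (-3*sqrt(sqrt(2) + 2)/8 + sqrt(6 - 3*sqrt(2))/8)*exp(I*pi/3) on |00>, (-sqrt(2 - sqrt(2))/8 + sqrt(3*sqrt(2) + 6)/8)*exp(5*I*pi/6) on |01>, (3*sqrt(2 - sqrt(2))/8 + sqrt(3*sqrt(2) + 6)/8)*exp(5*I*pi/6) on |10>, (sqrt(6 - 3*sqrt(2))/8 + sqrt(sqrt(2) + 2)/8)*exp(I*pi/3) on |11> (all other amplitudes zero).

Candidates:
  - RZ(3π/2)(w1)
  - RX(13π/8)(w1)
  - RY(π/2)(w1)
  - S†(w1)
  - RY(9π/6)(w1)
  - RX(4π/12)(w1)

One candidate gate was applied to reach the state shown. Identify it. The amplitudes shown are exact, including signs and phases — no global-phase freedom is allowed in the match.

It was RX(4π/12)(w1) that produced the state shown. Key observation: gates 4-7 undo each other exactly, leaving only the rest of the circuit to track.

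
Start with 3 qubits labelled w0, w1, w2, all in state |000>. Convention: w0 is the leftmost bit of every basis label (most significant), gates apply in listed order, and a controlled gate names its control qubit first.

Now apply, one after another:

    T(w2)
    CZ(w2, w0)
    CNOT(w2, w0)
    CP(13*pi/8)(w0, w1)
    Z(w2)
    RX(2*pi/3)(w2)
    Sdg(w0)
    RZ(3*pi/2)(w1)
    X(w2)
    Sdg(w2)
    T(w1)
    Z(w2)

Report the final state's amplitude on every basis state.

After the circuit, the state carries amplitude sqrt(3)*exp(3*I*pi/4)/2 on |000>, -exp(3*I*pi/4)/2 on |001>, and 0 on every other basis state.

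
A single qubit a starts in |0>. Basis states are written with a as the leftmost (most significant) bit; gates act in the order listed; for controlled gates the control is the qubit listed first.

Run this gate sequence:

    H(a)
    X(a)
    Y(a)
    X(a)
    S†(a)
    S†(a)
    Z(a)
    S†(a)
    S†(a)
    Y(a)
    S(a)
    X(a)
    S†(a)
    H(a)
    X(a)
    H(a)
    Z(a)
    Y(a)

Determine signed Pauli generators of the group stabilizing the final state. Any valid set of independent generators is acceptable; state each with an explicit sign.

The final state is stabilized by the group generated by -X; other independent generating sets are equally valid. Key observation: steps 14-17 multiply out to the identity, so the circuit reduces to the remaining gates.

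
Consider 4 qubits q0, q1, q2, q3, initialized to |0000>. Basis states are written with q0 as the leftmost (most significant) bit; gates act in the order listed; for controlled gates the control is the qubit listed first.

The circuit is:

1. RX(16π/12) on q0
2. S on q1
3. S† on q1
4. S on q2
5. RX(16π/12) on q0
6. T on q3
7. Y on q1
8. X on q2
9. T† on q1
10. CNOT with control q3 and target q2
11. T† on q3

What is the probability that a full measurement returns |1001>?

A full measurement returns |1001> with probability 0. Key observation: gates 2-3 undo each other exactly, leaving only the rest of the circuit to track.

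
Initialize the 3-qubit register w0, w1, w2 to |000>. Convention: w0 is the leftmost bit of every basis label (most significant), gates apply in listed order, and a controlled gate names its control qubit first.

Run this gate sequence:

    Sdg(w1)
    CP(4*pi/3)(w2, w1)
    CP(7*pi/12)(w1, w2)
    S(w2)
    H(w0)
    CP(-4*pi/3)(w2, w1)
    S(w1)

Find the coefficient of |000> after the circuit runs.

The final state's coefficient on |000> equals sqrt(2)/2.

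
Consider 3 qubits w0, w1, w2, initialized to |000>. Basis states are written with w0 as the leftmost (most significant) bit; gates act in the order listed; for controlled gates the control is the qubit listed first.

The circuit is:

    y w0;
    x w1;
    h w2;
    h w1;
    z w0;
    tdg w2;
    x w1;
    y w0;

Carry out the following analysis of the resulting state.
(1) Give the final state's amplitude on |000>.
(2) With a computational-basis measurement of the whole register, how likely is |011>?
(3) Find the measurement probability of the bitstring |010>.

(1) The final state's coefficient on |000> equals 1/2.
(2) Outcome |011> occurs with probability 1/4.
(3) The probability of measuring |010> is 1/4.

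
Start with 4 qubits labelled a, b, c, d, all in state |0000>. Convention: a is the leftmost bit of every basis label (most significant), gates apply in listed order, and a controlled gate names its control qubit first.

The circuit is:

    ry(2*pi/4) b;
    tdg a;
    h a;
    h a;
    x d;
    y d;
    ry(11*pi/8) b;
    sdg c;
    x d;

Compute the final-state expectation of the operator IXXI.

The expectation value of IXXI is 0.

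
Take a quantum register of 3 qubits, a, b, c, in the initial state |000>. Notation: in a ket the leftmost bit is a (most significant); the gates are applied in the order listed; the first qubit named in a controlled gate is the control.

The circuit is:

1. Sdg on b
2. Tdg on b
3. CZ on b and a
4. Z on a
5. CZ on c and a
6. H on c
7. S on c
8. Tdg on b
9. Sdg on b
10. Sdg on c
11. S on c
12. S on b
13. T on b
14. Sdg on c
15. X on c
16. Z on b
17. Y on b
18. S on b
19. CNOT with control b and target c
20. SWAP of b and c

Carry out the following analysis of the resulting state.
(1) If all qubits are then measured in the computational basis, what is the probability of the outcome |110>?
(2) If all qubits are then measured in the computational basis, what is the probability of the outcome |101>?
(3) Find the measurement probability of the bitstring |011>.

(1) A full measurement returns |110> with probability 0. Key observation: the block from step 7 through step 14 cancels to the identity and can be dropped.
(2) A full measurement returns |101> with probability 0.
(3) A full measurement returns |011> with probability 1/2.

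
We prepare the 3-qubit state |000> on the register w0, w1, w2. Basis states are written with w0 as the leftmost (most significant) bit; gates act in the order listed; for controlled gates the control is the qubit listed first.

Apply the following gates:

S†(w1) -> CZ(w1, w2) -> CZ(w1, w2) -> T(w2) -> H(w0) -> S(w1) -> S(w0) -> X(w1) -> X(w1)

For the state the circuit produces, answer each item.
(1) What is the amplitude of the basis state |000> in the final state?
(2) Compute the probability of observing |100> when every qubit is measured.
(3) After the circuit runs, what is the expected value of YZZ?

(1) |000> carries amplitude sqrt(2)/2 in the final state. Key observation: the block from step 2 through step 3 cancels to the identity and can be dropped.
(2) Outcome |100> occurs with probability 1/2.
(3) In the final state, YZZ has expectation 1.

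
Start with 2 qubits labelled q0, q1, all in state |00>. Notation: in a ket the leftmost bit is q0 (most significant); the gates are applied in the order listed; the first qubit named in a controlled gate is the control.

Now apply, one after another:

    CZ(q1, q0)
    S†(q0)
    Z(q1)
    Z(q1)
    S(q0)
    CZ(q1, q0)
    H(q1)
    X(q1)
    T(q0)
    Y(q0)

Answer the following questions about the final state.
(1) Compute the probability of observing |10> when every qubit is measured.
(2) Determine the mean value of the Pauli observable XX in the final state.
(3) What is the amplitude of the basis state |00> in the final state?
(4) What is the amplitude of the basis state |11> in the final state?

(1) The probability of measuring |10> is 1/2. Key observation: gates 1-6 undo each other exactly, leaving only the rest of the circuit to track.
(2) The observable XX averages to 0.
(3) |00> carries amplitude 0 in the final state.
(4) The final state's coefficient on |11> equals sqrt(2)*I/2.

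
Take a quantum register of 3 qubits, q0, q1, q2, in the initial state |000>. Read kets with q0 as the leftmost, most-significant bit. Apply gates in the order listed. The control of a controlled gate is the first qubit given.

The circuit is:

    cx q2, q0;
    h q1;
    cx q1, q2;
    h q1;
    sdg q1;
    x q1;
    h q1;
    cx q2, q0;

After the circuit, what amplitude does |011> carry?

The amplitude on |011> is 0.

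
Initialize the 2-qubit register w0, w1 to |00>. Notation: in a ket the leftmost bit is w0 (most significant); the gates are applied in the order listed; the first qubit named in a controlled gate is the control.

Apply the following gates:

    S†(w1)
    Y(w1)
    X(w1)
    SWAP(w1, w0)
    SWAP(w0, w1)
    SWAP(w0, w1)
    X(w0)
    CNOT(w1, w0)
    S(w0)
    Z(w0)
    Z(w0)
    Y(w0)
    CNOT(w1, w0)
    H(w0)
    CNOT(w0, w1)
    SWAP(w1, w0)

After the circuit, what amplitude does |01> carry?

The amplitude on |01> is 0.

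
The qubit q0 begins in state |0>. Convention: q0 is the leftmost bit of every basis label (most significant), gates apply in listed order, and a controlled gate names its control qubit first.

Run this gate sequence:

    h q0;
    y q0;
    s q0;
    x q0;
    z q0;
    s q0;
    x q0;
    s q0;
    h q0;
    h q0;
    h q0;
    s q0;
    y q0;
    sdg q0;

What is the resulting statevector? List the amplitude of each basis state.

After the circuit, the state carries amplitude -1/2 + I/2 on |0>, -1/2 - I/2 on |1>.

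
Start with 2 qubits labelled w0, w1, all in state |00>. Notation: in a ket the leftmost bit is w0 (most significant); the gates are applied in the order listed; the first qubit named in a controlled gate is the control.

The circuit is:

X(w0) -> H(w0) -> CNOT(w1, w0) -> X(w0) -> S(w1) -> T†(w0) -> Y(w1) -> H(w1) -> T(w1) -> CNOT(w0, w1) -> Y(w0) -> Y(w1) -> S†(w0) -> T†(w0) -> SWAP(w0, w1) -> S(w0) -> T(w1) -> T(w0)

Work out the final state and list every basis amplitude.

The resulting statevector has amplitude -exp(I*pi/4)/2 on |00>, exp(I*pi/4)/2 on |01>, exp(I*pi/4)/2 on |10>, exp(3*I*pi/4)/2 on |11>.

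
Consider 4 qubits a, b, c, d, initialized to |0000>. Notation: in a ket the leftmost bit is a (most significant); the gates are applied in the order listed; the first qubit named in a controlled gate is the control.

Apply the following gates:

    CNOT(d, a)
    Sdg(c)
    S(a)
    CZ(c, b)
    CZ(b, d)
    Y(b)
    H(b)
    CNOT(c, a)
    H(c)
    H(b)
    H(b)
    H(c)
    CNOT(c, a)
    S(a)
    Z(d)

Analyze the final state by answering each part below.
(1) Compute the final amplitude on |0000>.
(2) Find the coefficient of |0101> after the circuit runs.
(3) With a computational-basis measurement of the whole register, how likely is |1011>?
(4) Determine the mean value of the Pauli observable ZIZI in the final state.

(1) |0000> carries amplitude sqrt(2)*I/2 in the final state. Key observation: the block from step 8 through step 13 cancels to the identity and can be dropped.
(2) The amplitude on |0101> is 0.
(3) Outcome |1011> occurs with probability 0.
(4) The observable ZIZI averages to 1.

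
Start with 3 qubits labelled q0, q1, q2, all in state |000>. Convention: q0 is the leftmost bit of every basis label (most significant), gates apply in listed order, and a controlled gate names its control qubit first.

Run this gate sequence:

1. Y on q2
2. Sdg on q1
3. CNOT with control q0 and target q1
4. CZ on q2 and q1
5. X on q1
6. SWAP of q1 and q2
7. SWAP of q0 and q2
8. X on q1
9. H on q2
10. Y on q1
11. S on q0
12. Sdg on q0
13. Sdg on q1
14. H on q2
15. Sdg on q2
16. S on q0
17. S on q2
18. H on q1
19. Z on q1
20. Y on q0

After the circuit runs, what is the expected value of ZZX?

In the final state, ZZX has expectation 0.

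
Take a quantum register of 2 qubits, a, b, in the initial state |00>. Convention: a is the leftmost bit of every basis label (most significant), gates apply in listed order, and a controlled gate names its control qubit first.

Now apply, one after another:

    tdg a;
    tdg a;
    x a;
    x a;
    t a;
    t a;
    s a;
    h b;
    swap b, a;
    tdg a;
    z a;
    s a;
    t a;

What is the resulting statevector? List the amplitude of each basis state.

The resulting statevector has amplitude sqrt(2)/2 on |00>, 0 on |01>, -sqrt(2)*I/2 on |10>, 0 on |11>. Key observation: steps 1-6 multiply out to the identity, so the circuit reduces to the remaining gates.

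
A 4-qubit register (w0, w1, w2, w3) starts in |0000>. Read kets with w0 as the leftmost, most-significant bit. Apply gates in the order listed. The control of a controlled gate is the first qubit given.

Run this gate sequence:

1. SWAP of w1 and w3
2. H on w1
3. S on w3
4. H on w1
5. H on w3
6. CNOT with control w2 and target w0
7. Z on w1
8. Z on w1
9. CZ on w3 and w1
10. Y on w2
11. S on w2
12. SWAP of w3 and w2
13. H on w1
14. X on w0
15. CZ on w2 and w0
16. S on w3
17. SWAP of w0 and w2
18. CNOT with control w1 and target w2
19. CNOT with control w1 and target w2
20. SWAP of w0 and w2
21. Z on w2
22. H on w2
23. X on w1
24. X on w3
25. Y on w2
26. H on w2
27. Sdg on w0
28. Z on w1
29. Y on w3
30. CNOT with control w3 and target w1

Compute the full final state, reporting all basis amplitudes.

The final amplitudes are -1/2 on |1001>, 1/2 on |1011>, 1/2 on |1101>, -1/2 on |1111>, and 0 on every other basis state.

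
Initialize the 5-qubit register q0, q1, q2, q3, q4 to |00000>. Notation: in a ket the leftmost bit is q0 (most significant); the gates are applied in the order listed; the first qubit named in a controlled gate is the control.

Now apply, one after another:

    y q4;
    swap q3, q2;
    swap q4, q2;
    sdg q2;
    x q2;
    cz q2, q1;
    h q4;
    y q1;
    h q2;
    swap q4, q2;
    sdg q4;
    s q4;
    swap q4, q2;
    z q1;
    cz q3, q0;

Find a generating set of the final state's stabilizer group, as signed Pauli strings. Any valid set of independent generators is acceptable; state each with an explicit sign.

The stabilizer group can be generated by +IIXII, +IIIIX, +ZIIII, -IZIII, +IIIZI, among other valid generating sets.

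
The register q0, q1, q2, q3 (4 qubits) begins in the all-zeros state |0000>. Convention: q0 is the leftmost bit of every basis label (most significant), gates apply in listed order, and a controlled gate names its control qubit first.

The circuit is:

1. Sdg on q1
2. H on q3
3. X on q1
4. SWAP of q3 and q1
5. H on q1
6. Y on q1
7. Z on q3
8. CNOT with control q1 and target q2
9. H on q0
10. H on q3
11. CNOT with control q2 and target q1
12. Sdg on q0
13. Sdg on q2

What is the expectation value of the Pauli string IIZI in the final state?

The expectation value of IIZI is -1.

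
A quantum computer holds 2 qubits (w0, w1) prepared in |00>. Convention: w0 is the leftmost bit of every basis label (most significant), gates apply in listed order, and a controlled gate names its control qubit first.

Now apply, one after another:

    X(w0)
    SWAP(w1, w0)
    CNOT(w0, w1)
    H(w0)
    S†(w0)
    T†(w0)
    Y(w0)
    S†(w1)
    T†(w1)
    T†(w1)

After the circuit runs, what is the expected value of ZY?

The observable ZY averages to 0.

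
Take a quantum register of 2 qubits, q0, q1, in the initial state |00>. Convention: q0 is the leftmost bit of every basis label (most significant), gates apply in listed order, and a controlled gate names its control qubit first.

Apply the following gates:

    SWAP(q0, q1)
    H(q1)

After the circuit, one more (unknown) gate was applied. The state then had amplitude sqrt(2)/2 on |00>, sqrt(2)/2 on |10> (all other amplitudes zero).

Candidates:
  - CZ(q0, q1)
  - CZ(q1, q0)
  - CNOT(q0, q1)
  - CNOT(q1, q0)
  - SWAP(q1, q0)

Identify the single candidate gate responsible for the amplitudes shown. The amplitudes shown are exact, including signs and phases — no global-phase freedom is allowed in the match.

The applied gate was SWAP(q1, q0).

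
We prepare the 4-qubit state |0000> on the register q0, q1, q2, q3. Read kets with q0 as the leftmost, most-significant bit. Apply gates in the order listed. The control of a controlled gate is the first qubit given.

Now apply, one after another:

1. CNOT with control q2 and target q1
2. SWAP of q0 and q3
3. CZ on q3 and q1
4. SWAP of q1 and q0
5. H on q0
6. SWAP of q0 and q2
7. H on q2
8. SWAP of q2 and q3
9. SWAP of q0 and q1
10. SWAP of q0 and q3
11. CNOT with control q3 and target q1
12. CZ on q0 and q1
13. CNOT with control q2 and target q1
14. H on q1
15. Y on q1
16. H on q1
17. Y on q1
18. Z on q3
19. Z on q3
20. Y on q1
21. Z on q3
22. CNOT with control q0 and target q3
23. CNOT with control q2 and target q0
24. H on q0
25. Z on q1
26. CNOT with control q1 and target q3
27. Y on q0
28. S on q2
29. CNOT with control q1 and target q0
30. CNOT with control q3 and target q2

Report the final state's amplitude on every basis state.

After the circuit, the state carries amplitude -sqrt(2)/2 on |0111>, sqrt(2)/2 on |1111>, and 0 on every other basis state. Key observation: gates 17-20 undo each other exactly, leaving only the rest of the circuit to track.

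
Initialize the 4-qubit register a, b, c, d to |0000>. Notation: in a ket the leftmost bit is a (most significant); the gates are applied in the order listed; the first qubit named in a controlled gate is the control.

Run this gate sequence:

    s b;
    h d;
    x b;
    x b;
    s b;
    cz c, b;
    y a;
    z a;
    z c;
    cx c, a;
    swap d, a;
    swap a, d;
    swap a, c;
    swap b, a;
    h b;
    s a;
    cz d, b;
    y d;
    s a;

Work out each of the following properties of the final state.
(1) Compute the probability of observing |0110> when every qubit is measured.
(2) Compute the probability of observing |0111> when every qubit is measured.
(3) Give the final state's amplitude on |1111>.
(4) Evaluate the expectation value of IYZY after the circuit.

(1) A full measurement returns |0110> with probability 1/4. Key observation: the block from step 3 through step 4 cancels to the identity and can be dropped.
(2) The probability of measuring |0111> is 1/4.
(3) The amplitude on |1111> is 0.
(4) The observable IYZY averages to -1.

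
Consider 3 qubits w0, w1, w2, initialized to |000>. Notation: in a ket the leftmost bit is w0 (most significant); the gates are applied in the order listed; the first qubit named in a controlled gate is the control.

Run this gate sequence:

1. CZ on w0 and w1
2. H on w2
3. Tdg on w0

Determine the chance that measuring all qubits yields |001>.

The probability of measuring |001> is 1/2.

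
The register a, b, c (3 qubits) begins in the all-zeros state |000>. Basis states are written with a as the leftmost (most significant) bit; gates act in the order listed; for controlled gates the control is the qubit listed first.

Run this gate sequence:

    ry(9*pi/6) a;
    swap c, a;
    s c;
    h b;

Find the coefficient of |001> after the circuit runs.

|001> carries amplitude I/2 in the final state.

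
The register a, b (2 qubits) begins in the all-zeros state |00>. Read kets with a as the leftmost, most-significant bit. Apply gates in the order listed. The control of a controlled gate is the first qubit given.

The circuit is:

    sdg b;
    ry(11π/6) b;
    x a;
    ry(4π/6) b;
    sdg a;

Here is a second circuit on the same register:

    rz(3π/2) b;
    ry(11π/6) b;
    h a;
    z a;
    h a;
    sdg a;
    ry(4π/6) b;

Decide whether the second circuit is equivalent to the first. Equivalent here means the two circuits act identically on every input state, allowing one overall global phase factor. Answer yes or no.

Yes: on every input state the two circuits agree up to one overall phase factor.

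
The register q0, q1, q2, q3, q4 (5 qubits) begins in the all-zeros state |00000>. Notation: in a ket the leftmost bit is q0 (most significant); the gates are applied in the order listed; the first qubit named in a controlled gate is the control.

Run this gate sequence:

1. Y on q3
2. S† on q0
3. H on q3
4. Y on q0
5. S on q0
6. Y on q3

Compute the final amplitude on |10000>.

|10000> carries amplitude sqrt(2)/2 in the final state.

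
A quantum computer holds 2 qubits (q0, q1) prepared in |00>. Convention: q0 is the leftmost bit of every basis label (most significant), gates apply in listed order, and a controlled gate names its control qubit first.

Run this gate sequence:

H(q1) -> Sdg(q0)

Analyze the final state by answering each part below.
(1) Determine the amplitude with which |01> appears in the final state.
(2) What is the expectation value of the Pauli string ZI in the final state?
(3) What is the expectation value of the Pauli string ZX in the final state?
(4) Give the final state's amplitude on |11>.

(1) The final state's coefficient on |01> equals sqrt(2)/2.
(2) In the final state, ZI has expectation 1.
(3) The observable ZX averages to 1.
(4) |11> carries amplitude 0 in the final state.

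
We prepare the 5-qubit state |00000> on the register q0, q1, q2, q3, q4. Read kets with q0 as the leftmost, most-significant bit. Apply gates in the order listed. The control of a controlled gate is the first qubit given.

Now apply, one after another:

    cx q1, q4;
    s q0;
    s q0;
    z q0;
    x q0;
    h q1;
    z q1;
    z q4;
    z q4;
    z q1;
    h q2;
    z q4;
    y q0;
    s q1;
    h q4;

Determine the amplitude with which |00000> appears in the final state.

|00000> carries amplitude -sqrt(2)*I/4 in the final state.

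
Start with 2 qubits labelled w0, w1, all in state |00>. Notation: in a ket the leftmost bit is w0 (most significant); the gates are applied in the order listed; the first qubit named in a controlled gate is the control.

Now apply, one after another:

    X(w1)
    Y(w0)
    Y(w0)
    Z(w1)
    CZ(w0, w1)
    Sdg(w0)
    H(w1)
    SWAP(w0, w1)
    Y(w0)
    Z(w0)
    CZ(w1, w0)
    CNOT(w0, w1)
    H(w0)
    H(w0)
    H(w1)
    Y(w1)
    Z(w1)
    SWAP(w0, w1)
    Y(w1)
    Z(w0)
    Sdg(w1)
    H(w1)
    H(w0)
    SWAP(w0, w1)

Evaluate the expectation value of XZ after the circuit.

In the final state, XZ has expectation 1.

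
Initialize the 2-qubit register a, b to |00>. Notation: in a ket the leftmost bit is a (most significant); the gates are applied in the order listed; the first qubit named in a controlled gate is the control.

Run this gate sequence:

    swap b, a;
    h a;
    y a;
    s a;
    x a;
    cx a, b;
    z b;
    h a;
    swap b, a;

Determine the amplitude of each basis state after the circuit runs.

The final amplitudes are -1/2 on |00>, -1/2 on |01>, I/2 on |10>, -I/2 on |11>.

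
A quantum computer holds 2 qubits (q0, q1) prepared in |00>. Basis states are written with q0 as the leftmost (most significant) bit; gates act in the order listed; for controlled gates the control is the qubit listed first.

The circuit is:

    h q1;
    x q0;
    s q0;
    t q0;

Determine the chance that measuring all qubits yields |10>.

The probability of measuring |10> is 1/2.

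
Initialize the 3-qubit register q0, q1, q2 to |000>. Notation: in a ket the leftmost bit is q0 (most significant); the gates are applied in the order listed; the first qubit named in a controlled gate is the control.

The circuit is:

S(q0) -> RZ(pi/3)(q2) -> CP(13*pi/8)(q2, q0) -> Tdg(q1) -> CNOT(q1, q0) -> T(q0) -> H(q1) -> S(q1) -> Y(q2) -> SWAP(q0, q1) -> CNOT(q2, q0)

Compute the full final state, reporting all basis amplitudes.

The final amplitudes are sqrt(2)*exp(5*I*pi/6)/2 on |001>, sqrt(2)*exp(I*pi/3)/2 on |101>, and 0 on every other basis state.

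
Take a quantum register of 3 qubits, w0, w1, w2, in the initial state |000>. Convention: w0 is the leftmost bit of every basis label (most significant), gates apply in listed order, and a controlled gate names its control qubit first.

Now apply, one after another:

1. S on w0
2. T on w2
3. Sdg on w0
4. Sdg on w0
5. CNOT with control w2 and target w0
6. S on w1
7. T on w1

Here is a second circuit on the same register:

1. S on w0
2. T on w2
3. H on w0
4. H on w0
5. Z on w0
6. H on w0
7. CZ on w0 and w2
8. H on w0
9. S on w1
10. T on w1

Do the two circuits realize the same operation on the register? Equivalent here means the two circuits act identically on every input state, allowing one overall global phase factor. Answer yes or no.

Yes: on every input state the two circuits agree up to one overall phase factor.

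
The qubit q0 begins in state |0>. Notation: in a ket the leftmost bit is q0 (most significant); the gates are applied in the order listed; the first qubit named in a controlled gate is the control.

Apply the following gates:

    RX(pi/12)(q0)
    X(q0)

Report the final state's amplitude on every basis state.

The resulting statevector has amplitude -I*sqrt(sqrt(2) + 2)/4 + I*sqrt(6 - 3*sqrt(2))/4 on |0>, sqrt(2 - sqrt(2))/4 + sqrt(3*sqrt(2) + 6)/4 on |1>.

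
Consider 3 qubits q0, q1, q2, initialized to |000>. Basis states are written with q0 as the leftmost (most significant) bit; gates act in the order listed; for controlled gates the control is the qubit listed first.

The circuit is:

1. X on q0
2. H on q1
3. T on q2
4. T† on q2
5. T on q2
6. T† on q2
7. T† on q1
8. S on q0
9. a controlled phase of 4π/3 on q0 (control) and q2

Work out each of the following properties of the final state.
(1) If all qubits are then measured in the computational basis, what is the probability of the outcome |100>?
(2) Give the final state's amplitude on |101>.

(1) The probability of measuring |100> is 1/2. Key observation: steps 3-6 multiply out to the identity, so the circuit reduces to the remaining gates.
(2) The amplitude on |101> is 0.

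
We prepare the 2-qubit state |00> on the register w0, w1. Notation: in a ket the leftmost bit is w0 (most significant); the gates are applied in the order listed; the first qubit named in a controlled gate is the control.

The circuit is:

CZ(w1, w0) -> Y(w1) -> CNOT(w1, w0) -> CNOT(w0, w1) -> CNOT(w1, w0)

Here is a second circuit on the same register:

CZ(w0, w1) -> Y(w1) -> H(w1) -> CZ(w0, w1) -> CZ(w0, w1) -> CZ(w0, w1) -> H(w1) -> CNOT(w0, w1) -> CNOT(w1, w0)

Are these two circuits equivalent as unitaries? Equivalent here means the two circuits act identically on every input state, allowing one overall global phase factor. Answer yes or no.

No, they are not equivalent — no single phase factor reconciles the two unitaries.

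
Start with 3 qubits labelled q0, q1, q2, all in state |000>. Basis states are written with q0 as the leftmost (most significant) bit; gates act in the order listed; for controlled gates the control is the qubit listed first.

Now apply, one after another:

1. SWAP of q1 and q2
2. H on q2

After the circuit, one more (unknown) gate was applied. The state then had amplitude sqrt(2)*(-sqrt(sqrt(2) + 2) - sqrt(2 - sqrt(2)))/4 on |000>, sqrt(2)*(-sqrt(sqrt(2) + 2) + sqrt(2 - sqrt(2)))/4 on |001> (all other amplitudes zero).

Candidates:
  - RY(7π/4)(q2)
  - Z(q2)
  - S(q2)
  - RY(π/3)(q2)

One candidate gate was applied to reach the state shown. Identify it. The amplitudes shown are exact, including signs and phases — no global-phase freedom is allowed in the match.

It was RY(7π/4)(q2) that produced the state shown.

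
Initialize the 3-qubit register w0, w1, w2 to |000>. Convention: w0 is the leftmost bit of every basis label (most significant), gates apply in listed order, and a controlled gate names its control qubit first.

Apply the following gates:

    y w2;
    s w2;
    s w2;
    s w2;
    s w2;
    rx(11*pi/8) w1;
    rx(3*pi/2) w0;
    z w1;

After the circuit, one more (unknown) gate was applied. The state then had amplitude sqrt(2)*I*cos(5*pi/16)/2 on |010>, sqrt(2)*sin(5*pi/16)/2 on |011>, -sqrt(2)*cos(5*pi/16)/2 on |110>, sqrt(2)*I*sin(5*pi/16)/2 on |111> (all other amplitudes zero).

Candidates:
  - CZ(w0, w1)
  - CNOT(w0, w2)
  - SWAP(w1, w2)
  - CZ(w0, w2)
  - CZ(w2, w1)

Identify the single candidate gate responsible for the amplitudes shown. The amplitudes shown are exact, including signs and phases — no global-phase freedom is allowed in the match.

It was SWAP(w1, w2) that produced the state shown. Key observation: gates 2-5 undo each other exactly, leaving only the rest of the circuit to track.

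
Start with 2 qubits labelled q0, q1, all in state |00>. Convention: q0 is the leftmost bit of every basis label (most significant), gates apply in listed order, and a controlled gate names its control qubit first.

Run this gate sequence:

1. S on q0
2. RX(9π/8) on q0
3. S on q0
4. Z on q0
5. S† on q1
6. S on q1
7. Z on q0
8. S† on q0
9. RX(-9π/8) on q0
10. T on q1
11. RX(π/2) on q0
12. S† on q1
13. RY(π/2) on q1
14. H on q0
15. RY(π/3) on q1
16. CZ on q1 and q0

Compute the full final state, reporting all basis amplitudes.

The final amplitudes are (1 - I)*(-sqrt(2) + sqrt(6))/8 on |00>, (1 - I)*(sqrt(2) + sqrt(6))/8 on |01>, I*(1 - I)*(-sqrt(2) + sqrt(6))/8 on |10>, -I*(1 - I)*(sqrt(2) + sqrt(6))/8 on |11>. Key observation: the block from step 2 through step 9 cancels to the identity and can be dropped.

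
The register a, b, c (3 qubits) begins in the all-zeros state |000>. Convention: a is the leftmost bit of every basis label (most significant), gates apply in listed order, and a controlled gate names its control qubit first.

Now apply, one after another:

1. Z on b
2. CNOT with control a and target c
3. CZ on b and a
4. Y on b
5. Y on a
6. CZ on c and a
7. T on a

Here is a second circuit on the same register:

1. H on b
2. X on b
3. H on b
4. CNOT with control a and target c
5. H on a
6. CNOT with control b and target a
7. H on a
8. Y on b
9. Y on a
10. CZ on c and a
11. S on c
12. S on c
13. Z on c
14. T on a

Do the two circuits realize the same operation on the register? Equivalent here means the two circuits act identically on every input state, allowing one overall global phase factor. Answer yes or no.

Yes, they are equivalent — the unitaries differ by at most a global phase.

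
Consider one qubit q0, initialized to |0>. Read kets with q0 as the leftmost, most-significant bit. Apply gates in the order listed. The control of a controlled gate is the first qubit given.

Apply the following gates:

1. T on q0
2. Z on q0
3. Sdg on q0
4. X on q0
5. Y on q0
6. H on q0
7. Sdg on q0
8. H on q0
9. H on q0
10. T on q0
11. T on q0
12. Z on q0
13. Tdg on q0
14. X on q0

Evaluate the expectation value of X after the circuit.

In the final state, X has expectation -sqrt(2)/2.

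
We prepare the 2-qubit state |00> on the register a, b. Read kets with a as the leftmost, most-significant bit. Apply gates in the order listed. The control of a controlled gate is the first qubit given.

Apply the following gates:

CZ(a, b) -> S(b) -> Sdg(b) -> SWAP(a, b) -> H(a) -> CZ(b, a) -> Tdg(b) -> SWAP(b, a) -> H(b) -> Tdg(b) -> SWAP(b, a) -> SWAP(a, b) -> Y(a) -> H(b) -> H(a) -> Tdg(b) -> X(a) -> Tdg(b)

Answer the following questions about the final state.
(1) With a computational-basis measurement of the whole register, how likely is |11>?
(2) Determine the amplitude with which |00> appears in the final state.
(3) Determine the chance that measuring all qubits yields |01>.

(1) Outcome |11> occurs with probability 1/4.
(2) The final state's coefficient on |00> equals -I/2.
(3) The probability of measuring |01> is 1/4.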